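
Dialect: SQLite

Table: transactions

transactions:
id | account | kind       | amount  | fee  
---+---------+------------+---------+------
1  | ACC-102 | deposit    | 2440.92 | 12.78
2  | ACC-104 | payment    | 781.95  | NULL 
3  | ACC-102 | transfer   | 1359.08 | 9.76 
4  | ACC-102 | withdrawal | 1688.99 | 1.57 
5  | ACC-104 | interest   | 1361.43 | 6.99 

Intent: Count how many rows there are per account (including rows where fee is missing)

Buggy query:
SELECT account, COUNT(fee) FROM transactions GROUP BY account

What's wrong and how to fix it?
Bug: COUNT(column) counts non-NULL values only; rows with NULL fee aren't counted

Fix: Replace COUNT(fee) with COUNT(*)

Corrected query:
SELECT account, COUNT(*) FROM transactions GROUP BY account

Result:
account | COUNT(*)
--------+---------
ACC-102 | 3       
ACC-104 | 2       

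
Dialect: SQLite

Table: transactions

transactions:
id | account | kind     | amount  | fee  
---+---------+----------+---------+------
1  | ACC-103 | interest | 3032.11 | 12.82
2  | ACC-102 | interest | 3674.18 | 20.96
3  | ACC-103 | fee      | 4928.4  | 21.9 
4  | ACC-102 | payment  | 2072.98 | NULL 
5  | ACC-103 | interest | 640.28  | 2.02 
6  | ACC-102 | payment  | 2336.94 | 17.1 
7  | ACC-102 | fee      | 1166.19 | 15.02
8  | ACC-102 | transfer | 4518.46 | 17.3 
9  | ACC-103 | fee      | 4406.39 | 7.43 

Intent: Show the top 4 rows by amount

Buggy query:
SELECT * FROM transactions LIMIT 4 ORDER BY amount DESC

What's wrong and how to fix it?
Bug: LIMIT must come after ORDER BY

Fix: Swap the clauses: ORDER BY first, then LIMIT

Corrected query:
SELECT * FROM transactions ORDER BY amount DESC LIMIT 4

Result:
id | account | kind     | amount  | fee  
---+---------+----------+---------+------
3  | ACC-103 | fee      | 4928.4  | 21.9 
8  | ACC-102 | transfer | 4518.46 | 17.3 
9  | ACC-103 | fee      | 4406.39 | 7.43 
2  | ACC-102 | interest | 3674.18 | 20.96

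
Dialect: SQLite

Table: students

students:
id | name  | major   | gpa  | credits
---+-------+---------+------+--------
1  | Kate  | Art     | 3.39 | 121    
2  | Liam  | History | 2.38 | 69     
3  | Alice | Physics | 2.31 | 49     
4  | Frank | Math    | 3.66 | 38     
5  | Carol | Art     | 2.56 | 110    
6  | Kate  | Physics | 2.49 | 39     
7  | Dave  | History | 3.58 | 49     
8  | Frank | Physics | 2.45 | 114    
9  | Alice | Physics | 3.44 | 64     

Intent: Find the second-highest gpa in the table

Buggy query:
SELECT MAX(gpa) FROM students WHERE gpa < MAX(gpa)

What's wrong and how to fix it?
Bug: MAX(gpa) on the right of the comparison is an aggregate-in-WHERE error

Fix: Put the inner MAX in a scalar subquery

Corrected query:
SELECT MAX(gpa) FROM students WHERE gpa < (SELECT MAX(gpa) FROM students)

Result:
MAX(gpa)
--------
3.58    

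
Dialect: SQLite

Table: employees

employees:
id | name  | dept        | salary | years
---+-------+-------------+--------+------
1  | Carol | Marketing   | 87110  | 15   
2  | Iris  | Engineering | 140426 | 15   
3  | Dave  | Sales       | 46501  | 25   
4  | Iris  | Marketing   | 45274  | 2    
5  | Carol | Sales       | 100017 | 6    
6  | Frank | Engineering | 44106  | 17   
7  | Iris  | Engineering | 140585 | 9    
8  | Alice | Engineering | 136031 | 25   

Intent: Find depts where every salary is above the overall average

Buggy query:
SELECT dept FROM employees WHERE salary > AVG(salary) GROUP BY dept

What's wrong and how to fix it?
Bug: WHERE evaluates per row before aggregation, so AVG() is unavailable

Fix: Compute the overall average in a scalar subquery and compare each group's MIN against it in HAVING

Corrected query:
SELECT dept FROM employees GROUP BY dept HAVING MIN(salary) > (SELECT AVG(salary) FROM employees)

Result:
(no rows)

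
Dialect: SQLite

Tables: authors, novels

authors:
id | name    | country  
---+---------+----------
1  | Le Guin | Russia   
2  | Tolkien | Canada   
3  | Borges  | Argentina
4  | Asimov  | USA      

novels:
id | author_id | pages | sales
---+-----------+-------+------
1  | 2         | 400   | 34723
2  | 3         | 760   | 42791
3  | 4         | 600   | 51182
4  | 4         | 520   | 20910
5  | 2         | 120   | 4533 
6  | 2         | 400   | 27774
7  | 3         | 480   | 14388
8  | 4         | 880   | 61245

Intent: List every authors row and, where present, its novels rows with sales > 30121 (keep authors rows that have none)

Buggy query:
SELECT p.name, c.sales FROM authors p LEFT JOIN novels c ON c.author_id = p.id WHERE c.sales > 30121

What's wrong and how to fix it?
Bug: Filtering c.sales in WHERE discards the NULL rows produced by LEFT JOIN, turning it into an inner join

Fix: Put 'c.sales > 30121' in the JOIN's ON clause instead of WHERE

Corrected query:
SELECT p.name, c.sales FROM authors p LEFT JOIN novels c ON c.author_id = p.id AND c.sales > 30121

Result:
name    | sales
--------+------
Le Guin | NULL 
Tolkien | 34723
Borges  | 42791
Asimov  | 51182
Asimov  | 61245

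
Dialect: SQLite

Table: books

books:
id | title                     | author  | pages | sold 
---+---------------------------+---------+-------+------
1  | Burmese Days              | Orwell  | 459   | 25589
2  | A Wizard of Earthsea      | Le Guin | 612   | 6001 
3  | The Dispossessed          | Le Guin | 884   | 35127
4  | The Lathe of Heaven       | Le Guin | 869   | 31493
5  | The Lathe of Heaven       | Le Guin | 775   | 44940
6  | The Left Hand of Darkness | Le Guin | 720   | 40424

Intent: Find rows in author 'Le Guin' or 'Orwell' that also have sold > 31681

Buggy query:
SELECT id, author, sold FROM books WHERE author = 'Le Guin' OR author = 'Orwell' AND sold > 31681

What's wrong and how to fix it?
Bug: Without parentheses, AND is evaluated before OR, so the sold filter only applies to the 'Orwell' branch

Fix: Group the OR with parentheses (or use IN), then AND the threshold

Corrected query:
SELECT id, author, sold FROM books WHERE (author = 'Le Guin' OR author = 'Orwell') AND sold > 31681

Result:
id | author  | sold 
---+---------+------
3  | Le Guin | 35127
5  | Le Guin | 44940
6  | Le Guin | 40424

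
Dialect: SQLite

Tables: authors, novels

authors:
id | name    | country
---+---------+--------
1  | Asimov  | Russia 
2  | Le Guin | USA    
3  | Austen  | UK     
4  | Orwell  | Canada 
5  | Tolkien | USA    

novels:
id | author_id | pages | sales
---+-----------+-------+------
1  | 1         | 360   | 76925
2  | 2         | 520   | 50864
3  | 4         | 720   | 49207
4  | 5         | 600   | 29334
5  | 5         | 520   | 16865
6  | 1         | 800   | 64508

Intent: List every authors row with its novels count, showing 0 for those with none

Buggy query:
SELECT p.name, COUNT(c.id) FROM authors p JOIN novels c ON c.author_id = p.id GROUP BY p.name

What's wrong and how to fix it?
Bug: INNER JOIN drops authors rows that have no matching novels rows

Fix: Use LEFT JOIN so parents without children still appear (COUNT(c.id) gives 0)

Corrected query:
SELECT p.name, COUNT(c.id) FROM authors p LEFT JOIN novels c ON c.author_id = p.id GROUP BY p.name

Result:
name    | COUNT(c.id)
--------+------------
Asimov  | 2          
Austen  | 0          
Le Guin | 1          
Orwell  | 1          
Tolkien | 2          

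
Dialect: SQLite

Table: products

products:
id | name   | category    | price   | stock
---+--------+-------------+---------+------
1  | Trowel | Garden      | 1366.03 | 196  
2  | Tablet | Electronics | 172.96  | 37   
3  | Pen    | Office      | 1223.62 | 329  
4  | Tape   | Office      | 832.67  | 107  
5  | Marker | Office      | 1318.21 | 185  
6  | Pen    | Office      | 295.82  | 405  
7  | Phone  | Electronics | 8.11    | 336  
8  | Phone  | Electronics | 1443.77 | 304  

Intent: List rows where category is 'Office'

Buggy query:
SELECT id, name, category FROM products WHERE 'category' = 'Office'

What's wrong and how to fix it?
Bug: Single quotes denote string literals in SQL; the column name is being compared as a constant string

Fix: Reference the column as category without single quotes

Corrected query:
SELECT id, name, category FROM products WHERE category = 'Office'

Result:
id | name   | category
---+--------+---------
3  | Pen    | Office  
4  | Tape   | Office  
5  | Marker | Office  
6  | Pen    | Office  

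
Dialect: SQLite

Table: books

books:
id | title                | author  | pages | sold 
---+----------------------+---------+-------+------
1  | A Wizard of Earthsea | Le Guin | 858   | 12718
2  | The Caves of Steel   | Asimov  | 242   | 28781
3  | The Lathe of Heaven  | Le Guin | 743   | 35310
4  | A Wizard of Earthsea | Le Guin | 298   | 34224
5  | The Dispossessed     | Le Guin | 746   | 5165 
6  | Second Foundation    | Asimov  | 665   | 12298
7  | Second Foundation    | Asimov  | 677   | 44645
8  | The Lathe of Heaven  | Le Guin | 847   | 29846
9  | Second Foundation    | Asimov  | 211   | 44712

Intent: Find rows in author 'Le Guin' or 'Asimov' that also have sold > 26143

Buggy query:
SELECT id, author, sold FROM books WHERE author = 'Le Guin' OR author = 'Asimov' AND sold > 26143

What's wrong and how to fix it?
Bug: Without parentheses, AND is evaluated before OR, so the sold filter only applies to the 'Asimov' branch

Fix: Group the OR with parentheses (or use IN), then AND the threshold

Corrected query:
SELECT id, author, sold FROM books WHERE (author = 'Le Guin' OR author = 'Asimov') AND sold > 26143

Result:
id | author  | sold 
---+---------+------
2  | Asimov  | 28781
3  | Le Guin | 35310
4  | Le Guin | 34224
7  | Asimov  | 44645
8  | Le Guin | 29846
9  | Asimov  | 44712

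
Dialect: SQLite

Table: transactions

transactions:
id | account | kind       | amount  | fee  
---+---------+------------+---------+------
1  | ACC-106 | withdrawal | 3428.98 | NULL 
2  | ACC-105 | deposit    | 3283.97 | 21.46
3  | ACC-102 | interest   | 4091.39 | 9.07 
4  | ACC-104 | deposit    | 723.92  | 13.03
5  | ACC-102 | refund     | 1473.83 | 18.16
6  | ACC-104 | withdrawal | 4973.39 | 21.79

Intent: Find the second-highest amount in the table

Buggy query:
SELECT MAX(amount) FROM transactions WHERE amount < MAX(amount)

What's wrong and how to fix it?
Bug: The inner MAX is an aggregate inside WHERE, which is not allowed

Fix: Compute the overall MAX in a subquery, then take MAX of rows below it

Corrected query:
SELECT MAX(amount) FROM transactions WHERE amount < (SELECT MAX(amount) FROM transactions)

Result:
MAX(amount)
-----------
4091.39    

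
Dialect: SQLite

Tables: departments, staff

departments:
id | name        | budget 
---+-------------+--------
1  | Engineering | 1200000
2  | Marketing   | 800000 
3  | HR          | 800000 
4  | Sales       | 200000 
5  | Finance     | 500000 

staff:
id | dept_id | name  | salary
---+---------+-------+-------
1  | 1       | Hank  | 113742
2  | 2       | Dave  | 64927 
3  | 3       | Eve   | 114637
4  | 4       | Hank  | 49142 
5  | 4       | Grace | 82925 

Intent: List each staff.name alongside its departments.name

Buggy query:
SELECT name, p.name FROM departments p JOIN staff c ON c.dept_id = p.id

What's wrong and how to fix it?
Bug: Both tables have a 'name' column; the unqualified reference is ambiguous

Fix: Prefix ambiguous columns with the table alias

Corrected query:
SELECT c.name, p.name FROM departments p JOIN staff c ON c.dept_id = p.id

Result:
name  | name       
------+------------
Hank  | Engineering
Dave  | Marketing  
Eve   | HR         
Hank  | Sales      
Grace | Sales      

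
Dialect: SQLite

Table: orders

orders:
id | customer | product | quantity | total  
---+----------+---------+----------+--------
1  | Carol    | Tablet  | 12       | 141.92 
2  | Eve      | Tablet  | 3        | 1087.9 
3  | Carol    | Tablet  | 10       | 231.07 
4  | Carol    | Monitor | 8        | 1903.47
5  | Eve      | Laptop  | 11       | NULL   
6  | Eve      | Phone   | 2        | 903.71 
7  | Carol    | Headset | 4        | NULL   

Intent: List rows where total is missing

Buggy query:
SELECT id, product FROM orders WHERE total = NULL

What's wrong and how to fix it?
Bug: '= NULL' is always unknown in SQL three-valued logic, so no rows match

Fix: Use IS NULL to test for NULL

Corrected query:
SELECT id, product FROM orders WHERE total IS NULL

Result:
id | product
---+--------
5  | Laptop 
7  | Headset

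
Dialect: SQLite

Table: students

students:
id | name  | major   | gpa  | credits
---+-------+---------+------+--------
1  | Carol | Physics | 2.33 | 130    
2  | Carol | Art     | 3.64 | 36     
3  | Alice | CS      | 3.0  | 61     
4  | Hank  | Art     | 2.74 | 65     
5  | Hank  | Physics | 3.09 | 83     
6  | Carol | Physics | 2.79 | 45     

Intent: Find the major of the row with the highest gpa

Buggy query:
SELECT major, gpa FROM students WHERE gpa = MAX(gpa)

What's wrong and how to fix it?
Bug: MAX(gpa) is an aggregate and cannot be used directly in WHERE

Fix: Use a subquery: WHERE gpa = (SELECT MAX(gpa) FROM students)

Corrected query:
SELECT major, gpa FROM students WHERE gpa = (SELECT MAX(gpa) FROM students)

Result:
major | gpa 
------+-----
Art   | 3.64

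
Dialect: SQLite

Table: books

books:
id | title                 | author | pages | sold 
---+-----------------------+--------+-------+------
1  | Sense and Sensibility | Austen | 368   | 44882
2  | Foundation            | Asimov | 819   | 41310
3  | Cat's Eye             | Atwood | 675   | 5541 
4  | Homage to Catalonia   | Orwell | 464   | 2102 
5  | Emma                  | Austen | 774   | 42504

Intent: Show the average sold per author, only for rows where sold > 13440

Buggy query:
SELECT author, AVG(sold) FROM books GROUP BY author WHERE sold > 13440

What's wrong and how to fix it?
Bug: WHERE cannot follow GROUP BY

Fix: Place WHERE between FROM and GROUP BY

Corrected query:
SELECT author, AVG(sold) FROM books WHERE sold > 13440 GROUP BY author

Result:
author | AVG(sold)
-------+----------
Asimov | 41310    
Austen | 43693    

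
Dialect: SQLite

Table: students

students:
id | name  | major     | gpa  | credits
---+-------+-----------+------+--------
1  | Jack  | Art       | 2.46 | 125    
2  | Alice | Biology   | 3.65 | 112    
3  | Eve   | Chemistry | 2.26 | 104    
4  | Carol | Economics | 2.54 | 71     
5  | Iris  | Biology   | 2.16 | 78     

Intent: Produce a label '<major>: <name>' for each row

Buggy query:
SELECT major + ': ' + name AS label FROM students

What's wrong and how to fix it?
Bug: SQLite uses || for string concatenation; + coerces text to numbers (yielding 0)

Fix: Replace + with || to concatenate text

Corrected query:
SELECT major || ': ' || name AS label FROM students

Result:
label           
----------------
Art: Jack       
Biology: Alice  
Chemistry: Eve  
Economics: Carol
Biology: Iris   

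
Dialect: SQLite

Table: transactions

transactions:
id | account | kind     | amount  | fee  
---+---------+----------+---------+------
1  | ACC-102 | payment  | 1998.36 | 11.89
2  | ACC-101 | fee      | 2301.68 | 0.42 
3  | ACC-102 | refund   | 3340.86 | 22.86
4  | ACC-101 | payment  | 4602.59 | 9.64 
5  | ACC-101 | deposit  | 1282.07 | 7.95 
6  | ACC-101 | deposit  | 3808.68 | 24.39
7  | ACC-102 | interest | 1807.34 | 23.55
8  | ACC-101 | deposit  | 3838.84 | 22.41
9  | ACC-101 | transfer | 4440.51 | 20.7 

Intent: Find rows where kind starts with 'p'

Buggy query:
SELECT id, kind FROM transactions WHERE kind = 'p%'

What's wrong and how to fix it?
Bug: '=' compares the literal string including the % character; pattern matching needs LIKE

Fix: Replace '=' with LIKE so 'p%' is treated as a pattern

Corrected query:
SELECT id, kind FROM transactions WHERE kind LIKE 'p%'

Result:
id | kind   
---+--------
1  | payment
4  | payment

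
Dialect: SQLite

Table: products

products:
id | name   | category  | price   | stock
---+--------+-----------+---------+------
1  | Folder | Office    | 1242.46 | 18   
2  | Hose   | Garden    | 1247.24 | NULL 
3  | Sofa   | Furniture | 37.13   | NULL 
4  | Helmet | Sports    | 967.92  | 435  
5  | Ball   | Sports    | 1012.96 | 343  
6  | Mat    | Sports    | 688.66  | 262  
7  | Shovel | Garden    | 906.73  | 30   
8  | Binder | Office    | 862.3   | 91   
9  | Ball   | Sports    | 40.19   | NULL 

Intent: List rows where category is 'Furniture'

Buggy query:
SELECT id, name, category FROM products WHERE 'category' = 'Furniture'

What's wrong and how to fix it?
Bug: 'category' in single quotes is a string literal, not the column; the comparison is literal-vs-literal and never true

Fix: Reference the column as category without single quotes

Corrected query:
SELECT id, name, category FROM products WHERE category = 'Furniture'

Result:
id | name | category 
---+------+----------
3  | Sofa | Furniture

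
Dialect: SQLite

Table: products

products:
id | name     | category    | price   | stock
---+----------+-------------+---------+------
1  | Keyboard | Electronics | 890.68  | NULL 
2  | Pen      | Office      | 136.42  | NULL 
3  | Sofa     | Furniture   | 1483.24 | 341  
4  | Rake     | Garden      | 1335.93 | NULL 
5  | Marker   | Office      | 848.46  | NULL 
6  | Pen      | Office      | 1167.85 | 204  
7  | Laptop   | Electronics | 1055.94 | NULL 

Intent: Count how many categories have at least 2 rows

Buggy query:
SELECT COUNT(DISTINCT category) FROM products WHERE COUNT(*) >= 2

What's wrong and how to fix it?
Bug: WHERE filters individual rows, not groups, so a group-level COUNT is invalid there

Fix: Group first with HAVING COUNT(*) >= 2, then COUNT the resulting groups

Corrected query:
SELECT COUNT(*) FROM (SELECT category FROM products GROUP BY category HAVING COUNT(*) >= 2)

Result:
COUNT(*)
--------
2       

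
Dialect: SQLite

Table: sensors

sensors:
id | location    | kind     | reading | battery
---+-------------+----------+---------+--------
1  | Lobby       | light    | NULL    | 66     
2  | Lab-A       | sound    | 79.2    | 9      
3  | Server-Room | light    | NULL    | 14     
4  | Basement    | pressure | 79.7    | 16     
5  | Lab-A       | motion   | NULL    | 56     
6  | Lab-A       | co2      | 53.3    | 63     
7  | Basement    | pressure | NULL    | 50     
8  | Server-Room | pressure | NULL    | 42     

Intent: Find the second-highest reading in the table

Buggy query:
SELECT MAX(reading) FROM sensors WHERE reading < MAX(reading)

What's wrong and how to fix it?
Bug: MAX(reading) on the right of the comparison is an aggregate-in-WHERE error

Fix: Compute the overall MAX in a subquery, then take MAX of rows below it

Corrected query:
SELECT MAX(reading) FROM sensors WHERE reading < (SELECT MAX(reading) FROM sensors)

Result:
MAX(reading)
------------
79.2        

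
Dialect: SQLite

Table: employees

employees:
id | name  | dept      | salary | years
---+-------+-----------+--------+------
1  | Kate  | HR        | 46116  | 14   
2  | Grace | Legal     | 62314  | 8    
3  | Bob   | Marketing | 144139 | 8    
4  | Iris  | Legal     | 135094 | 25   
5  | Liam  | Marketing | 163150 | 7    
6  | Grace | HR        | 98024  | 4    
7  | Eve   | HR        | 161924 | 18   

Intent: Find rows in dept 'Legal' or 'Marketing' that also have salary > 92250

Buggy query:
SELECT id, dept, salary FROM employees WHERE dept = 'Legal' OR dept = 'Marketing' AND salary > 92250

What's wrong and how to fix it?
Bug: AND binds tighter than OR, so this parses as dept = 'Legal' OR (dept = 'Marketing' AND salary > 92250)

Fix: Add parentheses around the OR so the AND applies to both alternatives

Corrected query:
SELECT id, dept, salary FROM employees WHERE (dept = 'Legal' OR dept = 'Marketing') AND salary > 92250

Result:
id | dept      | salary
---+-----------+-------
3  | Marketing | 144139
4  | Legal     | 135094
5  | Marketing | 163150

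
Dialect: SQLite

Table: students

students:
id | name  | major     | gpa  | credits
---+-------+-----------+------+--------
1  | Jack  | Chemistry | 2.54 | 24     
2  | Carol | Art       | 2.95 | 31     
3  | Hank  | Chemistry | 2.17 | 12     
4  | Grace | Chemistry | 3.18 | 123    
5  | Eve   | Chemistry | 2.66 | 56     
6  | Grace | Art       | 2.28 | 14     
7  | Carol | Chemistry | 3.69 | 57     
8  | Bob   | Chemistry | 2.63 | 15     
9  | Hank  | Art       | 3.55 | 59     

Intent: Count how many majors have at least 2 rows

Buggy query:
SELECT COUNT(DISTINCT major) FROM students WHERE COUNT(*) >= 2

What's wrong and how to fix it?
Bug: COUNT(*) cannot appear in WHERE; the per-group count doesn't exist yet

Fix: Use a subquery that GROUPs and filters with HAVING, then count its rows

Corrected query:
SELECT COUNT(*) FROM (SELECT major FROM students GROUP BY major HAVING COUNT(*) >= 2)

Result:
COUNT(*)
--------
2       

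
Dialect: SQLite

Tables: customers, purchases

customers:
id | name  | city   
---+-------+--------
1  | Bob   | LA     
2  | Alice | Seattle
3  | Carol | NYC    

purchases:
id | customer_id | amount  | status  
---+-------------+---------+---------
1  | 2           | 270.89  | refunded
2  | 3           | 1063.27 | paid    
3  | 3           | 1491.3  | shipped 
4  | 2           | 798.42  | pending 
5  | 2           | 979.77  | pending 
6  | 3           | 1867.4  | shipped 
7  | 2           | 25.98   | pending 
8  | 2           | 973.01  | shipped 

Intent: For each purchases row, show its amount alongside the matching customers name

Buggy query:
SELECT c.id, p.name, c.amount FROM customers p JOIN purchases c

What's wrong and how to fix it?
Bug: JOIN with no ON clause produces a cartesian product; every purchases row pairs with every customers row

Fix: Add ON c.customer_id = p.id to the JOIN

Corrected query:
SELECT c.id, p.name, c.amount FROM customers p JOIN purchases c ON c.customer_id = p.id

Result:
id | name  | amount 
---+-------+--------
1  | Alice | 270.89 
2  | Carol | 1063.27
3  | Carol | 1491.3 
4  | Alice | 798.42 
5  | Alice | 979.77 
6  | Carol | 1867.4 
7  | Alice | 25.98  
8  | Alice | 973.01 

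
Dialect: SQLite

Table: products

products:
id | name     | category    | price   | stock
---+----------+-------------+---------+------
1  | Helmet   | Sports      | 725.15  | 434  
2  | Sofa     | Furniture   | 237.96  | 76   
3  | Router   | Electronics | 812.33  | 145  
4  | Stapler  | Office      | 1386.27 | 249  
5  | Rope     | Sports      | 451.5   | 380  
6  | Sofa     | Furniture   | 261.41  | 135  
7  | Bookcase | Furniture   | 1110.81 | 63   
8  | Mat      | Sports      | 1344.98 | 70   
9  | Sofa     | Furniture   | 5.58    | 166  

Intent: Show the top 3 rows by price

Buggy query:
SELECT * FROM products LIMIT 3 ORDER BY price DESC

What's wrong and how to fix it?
Bug: ORDER BY cannot follow LIMIT; LIMIT is the final clause

Fix: Sort with ORDER BY, then apply LIMIT

Corrected query:
SELECT * FROM products ORDER BY price DESC LIMIT 3

Result:
id | name     | category  | price   | stock
---+----------+-----------+---------+------
4  | Stapler  | Office    | 1386.27 | 249  
8  | Mat      | Sports    | 1344.98 | 70   
7  | Bookcase | Furniture | 1110.81 | 63   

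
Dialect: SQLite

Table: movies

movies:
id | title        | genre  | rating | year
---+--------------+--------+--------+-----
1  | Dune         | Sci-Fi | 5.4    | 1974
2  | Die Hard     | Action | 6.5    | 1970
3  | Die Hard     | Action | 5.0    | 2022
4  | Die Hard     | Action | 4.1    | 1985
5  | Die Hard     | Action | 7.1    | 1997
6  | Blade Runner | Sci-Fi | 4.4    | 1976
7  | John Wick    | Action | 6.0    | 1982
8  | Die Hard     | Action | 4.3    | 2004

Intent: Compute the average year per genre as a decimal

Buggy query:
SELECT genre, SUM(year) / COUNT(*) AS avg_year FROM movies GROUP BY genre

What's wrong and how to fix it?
Bug: SUM(year) and COUNT(*) are both integers; the division truncates the fractional part

Fix: Cast one side to REAL so the division keeps the fractional part

Corrected query:
SELECT genre, SUM(year) * 1.0 / COUNT(*) AS avg_year FROM movies GROUP BY genre

Result:
genre  | avg_year   
-------+------------
Action | 1993.333333
Sci-Fi | 1975       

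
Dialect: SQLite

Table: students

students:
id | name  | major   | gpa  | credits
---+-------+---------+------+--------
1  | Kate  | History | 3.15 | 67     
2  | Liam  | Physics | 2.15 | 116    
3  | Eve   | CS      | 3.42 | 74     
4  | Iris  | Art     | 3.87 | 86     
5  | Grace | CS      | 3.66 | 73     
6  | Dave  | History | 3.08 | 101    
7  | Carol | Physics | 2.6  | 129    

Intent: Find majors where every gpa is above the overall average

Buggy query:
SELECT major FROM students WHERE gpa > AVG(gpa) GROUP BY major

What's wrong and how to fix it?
Bug: WHERE evaluates per row before aggregation, so AVG() is unavailable

Fix: Compute the overall average in a scalar subquery and compare each group's MIN against it in HAVING

Corrected query:
SELECT major FROM students GROUP BY major HAVING MIN(gpa) > (SELECT AVG(gpa) FROM students)

Result:
major
-----
Art  
CS   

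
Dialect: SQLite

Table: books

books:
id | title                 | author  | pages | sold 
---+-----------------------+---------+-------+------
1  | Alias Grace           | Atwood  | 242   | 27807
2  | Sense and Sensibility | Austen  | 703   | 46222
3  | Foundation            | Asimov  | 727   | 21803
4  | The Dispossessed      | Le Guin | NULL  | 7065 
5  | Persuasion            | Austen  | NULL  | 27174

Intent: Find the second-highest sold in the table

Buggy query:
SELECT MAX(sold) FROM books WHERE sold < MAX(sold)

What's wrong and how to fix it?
Bug: MAX(sold) on the right of the comparison is an aggregate-in-WHERE error

Fix: Put the inner MAX in a scalar subquery

Corrected query:
SELECT MAX(sold) FROM books WHERE sold < (SELECT MAX(sold) FROM books)

Result:
MAX(sold)
---------
27807    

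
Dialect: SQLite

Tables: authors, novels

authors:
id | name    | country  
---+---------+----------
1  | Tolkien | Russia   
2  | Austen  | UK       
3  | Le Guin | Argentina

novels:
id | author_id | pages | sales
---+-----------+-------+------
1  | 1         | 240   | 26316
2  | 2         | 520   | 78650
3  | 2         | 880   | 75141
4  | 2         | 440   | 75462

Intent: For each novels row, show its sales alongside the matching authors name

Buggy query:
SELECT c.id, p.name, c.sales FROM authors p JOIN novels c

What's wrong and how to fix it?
Bug: Missing join condition: each novels row is matched to all authors rows instead of just its own

Fix: Add ON c.author_id = p.id to the JOIN

Corrected query:
SELECT c.id, p.name, c.sales FROM authors p JOIN novels c ON c.author_id = p.id

Result:
id | name    | sales
---+---------+------
1  | Tolkien | 26316
2  | Austen  | 78650
3  | Austen  | 75141
4  | Austen  | 75462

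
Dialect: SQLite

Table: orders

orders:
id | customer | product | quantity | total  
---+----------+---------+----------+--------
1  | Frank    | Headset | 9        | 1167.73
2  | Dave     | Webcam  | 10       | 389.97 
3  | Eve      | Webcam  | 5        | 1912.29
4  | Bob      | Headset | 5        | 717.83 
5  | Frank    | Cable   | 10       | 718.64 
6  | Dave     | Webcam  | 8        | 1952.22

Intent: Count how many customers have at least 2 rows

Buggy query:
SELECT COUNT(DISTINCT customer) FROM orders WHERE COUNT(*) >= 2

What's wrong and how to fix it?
Bug: WHERE filters individual rows, not groups, so a group-level COUNT is invalid there

Fix: Use a subquery that GROUPs and filters with HAVING, then count its rows

Corrected query:
SELECT COUNT(*) FROM (SELECT customer FROM orders GROUP BY customer HAVING COUNT(*) >= 2)

Result:
COUNT(*)
--------
2       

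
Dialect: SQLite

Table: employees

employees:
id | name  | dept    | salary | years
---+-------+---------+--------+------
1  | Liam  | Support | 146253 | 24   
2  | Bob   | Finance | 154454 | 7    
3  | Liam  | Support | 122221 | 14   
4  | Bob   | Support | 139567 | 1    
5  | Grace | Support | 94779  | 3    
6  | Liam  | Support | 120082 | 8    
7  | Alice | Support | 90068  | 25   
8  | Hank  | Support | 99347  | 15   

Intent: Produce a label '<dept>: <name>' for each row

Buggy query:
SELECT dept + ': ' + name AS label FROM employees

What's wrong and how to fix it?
Bug: '+' is numeric addition; on text columns SQLite converts them to 0 instead of concatenating

Fix: Use the || operator for string concatenation

Corrected query:
SELECT dept || ': ' || name AS label FROM employees

Result:
label         
--------------
Support: Liam 
Finance: Bob  
Support: Liam 
Support: Bob  
Support: Grace
Support: Liam 
Support: Alice
Support: Hank 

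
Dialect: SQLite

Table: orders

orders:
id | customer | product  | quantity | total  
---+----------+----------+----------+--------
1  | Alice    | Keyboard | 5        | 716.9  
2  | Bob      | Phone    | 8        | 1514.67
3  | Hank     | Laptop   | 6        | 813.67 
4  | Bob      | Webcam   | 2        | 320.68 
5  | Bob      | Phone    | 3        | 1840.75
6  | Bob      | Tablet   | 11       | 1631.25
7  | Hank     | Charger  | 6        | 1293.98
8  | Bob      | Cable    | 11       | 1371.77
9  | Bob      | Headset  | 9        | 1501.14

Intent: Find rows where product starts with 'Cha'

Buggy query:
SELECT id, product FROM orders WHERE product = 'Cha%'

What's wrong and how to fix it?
Bug: Wildcards only work with LIKE; '=' treats '%' as a literal character

Fix: Use LIKE for wildcard pattern matching

Corrected query:
SELECT id, product FROM orders WHERE product LIKE 'Cha%'

Result:
id | product
---+--------
7  | Charger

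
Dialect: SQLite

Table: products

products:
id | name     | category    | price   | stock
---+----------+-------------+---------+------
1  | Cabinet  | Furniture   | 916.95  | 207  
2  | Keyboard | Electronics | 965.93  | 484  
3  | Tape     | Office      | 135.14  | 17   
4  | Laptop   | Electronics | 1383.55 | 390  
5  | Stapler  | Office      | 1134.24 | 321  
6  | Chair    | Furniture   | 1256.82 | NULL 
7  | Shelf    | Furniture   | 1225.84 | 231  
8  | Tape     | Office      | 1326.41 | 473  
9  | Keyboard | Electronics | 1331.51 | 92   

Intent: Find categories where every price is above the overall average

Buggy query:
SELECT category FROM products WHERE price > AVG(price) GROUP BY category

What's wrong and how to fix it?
Bug: AVG() is an aggregate; it can't sit directly in WHERE

Fix: Compute the overall average in a scalar subquery and compare each group's MIN against it in HAVING

Corrected query:
SELECT category FROM products GROUP BY category HAVING MIN(price) > (SELECT AVG(price) FROM products)

Result:
(no rows)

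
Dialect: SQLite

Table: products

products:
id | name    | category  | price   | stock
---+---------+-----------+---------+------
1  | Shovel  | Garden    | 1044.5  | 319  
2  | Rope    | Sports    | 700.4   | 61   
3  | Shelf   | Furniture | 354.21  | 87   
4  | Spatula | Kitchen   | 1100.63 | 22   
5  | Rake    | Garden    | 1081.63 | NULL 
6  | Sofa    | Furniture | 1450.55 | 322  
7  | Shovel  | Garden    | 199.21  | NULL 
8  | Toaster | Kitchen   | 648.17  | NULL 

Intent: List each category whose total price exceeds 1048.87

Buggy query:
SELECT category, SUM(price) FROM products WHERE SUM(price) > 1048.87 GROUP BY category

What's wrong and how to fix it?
Bug: Aggregate functions cannot appear in a WHERE clause

Fix: Use HAVING (which filters groups after aggregation) instead of WHERE

Corrected query:
SELECT category, SUM(price) FROM products GROUP BY category HAVING SUM(price) > 1048.87

Result:
category  | SUM(price)
----------+-----------
Furniture | 1804.76   
Garden    | 2325.34   
Kitchen   | 1748.8    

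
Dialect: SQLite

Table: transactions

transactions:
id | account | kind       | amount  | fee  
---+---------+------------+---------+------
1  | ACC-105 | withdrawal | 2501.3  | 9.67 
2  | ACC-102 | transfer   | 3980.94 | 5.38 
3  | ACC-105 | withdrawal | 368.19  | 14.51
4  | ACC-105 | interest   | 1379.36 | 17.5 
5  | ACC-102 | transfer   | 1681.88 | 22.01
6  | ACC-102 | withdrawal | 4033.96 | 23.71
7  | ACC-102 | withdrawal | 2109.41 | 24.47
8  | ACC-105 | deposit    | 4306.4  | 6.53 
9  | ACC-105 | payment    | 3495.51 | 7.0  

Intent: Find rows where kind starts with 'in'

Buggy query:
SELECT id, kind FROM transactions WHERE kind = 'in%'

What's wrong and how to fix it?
Bug: Wildcards only work with LIKE; '=' treats '%' as a literal character

Fix: Use LIKE for wildcard pattern matching

Corrected query:
SELECT id, kind FROM transactions WHERE kind LIKE 'in%'

Result:
id | kind    
---+---------
4  | interest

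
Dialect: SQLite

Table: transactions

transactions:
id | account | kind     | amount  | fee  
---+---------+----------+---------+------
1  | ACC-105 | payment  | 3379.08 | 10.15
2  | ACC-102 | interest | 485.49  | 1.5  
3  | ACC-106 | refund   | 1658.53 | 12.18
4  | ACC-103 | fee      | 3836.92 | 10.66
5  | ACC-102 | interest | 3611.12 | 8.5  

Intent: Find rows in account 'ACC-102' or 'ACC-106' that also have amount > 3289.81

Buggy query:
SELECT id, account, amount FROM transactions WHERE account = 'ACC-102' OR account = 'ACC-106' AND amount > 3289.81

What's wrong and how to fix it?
Bug: Without parentheses, AND is evaluated before OR, so the amount filter only applies to the 'ACC-106' branch

Fix: Group the OR with parentheses (or use IN), then AND the threshold

Corrected query:
SELECT id, account, amount FROM transactions WHERE (account = 'ACC-102' OR account = 'ACC-106') AND amount > 3289.81

Result:
id | account | amount 
---+---------+--------
5  | ACC-102 | 3611.12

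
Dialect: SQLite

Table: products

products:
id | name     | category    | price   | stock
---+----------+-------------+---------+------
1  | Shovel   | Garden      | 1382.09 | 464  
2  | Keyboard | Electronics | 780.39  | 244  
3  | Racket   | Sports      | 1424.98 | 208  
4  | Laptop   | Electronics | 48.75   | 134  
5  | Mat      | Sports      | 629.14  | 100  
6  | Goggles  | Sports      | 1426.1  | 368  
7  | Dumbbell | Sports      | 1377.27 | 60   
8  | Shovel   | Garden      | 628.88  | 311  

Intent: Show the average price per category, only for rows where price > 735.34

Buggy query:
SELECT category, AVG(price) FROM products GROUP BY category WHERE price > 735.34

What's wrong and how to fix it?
Bug: Row-level WHERE must come before GROUP BY in the clause order

Fix: Move the WHERE clause before GROUP BY

Corrected query:
SELECT category, AVG(price) FROM products WHERE price > 735.34 GROUP BY category

Result:
category    | AVG(price)
------------+-----------
Electronics | 780.39    
Garden      | 1382.09   
Sports      | 1409.45   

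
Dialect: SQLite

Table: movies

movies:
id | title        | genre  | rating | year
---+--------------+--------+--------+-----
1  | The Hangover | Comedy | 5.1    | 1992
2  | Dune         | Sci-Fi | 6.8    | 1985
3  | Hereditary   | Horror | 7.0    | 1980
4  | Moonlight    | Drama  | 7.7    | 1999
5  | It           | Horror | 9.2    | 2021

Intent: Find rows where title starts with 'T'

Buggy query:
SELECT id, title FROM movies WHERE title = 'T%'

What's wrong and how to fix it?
Bug: Wildcards only work with LIKE; '=' treats '%' as a literal character

Fix: Use LIKE for wildcard pattern matching

Corrected query:
SELECT id, title FROM movies WHERE title LIKE 'T%'

Result:
id | title       
---+-------------
1  | The Hangover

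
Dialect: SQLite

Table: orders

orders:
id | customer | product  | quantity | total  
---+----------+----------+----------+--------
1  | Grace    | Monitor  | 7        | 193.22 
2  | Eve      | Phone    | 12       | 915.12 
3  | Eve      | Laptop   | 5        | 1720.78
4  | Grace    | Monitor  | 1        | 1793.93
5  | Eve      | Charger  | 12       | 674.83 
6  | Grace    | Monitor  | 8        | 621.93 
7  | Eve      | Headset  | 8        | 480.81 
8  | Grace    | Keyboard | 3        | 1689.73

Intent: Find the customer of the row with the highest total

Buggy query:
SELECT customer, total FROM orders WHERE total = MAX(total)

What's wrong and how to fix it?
Bug: MAX(total) is an aggregate and cannot be used directly in WHERE

Fix: Wrap MAX in a scalar subquery so WHERE compares against a single value

Corrected query:
SELECT customer, total FROM orders WHERE total = (SELECT MAX(total) FROM orders)

Result:
customer | total  
---------+--------
Grace    | 1793.93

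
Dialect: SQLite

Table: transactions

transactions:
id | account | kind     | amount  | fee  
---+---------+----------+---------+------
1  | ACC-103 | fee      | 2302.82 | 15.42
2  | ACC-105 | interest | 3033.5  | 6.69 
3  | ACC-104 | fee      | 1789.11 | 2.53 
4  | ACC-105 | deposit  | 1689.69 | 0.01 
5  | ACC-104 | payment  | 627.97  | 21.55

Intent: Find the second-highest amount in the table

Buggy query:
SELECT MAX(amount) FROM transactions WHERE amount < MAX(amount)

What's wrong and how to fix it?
Bug: MAX(amount) on the right of the comparison is an aggregate-in-WHERE error

Fix: Compute the overall MAX in a subquery, then take MAX of rows below it

Corrected query:
SELECT MAX(amount) FROM transactions WHERE amount < (SELECT MAX(amount) FROM transactions)

Result:
MAX(amount)
-----------
2302.82    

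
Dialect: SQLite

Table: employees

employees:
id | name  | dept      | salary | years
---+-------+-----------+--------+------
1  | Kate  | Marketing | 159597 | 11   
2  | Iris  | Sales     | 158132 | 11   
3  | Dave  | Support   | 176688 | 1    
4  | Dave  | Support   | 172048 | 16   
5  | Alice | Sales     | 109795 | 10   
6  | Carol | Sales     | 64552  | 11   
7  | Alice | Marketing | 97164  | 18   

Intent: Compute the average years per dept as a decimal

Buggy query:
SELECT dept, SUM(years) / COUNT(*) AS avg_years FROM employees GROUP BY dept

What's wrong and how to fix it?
Bug: Both operands are integers, so '/' performs integer division and truncates

Fix: Multiply by 1.0 (or CAST to REAL) to force floating-point division

Corrected query:
SELECT dept, SUM(years) * 1.0 / COUNT(*) AS avg_years FROM employees GROUP BY dept

Result:
dept      | avg_years
----------+----------
Marketing | 14.5     
Sales     | 10.666667
Support   | 8.5      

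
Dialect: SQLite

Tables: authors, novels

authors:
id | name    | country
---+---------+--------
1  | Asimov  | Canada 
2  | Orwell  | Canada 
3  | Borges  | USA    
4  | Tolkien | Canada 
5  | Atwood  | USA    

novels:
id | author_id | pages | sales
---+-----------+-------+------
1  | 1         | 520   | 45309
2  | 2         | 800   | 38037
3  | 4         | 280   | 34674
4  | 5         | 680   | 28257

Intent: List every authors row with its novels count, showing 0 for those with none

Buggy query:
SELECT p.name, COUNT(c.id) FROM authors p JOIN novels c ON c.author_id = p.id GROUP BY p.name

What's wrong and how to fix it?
Bug: INNER JOIN drops authors rows that have no matching novels rows

Fix: Switch to LEFT JOIN to retain unmatched parent rows

Corrected query:
SELECT p.name, COUNT(c.id) FROM authors p LEFT JOIN novels c ON c.author_id = p.id GROUP BY p.name

Result:
name    | COUNT(c.id)
--------+------------
Asimov  | 1          
Atwood  | 1          
Borges  | 0          
Orwell  | 1          
Tolkien | 1          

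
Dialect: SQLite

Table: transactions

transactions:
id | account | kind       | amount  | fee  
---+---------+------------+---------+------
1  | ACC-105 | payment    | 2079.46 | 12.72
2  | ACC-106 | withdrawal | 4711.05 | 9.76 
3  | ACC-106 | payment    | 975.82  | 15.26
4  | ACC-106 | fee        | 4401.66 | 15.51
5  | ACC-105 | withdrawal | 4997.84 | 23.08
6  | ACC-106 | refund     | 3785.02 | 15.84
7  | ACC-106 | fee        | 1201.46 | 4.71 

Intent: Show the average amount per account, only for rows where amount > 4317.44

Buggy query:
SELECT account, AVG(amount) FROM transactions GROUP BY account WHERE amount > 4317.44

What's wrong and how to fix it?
Bug: Row-level WHERE must come before GROUP BY in the clause order

Fix: Place WHERE between FROM and GROUP BY

Corrected query:
SELECT account, AVG(amount) FROM transactions WHERE amount > 4317.44 GROUP BY account

Result:
account | AVG(amount)
--------+------------
ACC-105 | 4997.84    
ACC-106 | 4556.355   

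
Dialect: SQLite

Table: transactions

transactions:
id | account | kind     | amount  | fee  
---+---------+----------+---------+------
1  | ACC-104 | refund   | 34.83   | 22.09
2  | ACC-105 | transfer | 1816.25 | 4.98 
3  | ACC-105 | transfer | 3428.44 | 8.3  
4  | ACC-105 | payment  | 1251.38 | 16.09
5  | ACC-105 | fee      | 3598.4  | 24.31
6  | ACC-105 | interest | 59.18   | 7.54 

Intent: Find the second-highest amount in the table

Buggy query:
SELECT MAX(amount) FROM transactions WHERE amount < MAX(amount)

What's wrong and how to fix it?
Bug: The inner MAX is an aggregate inside WHERE, which is not allowed

Fix: Put the inner MAX in a scalar subquery

Corrected query:
SELECT MAX(amount) FROM transactions WHERE amount < (SELECT MAX(amount) FROM transactions)

Result:
MAX(amount)
-----------
3428.44    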